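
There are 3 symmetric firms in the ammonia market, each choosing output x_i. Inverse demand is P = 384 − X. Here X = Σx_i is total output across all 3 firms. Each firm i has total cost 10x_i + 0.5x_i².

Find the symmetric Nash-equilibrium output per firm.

74.8

A representative firm's profit is π_i = x_i(384 − X) − 10x_i − 0.5x_i², with X = x_i + Σ_{j≠i} x_j.
First-order condition: 374 − 3x_i − Σ_{j≠i} x_j = 0.
With identical firms, set every x_j = x: then 374 − 3x − 2x = 0, i.e. x = 374/5 = 74.8.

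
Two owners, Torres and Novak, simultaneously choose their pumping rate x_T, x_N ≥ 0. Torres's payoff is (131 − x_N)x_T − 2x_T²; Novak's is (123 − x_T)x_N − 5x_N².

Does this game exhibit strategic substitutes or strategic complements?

Expanding Torres's payoff: 131x_T − x_Nx_T − 2x_T².
∂π/∂x_T = 131 − x_N − 4x_T = 0, so x_T = 32.75 − 0.25x_N.
The best-response slope dx_T/dx_N = −0.25 < 0: the reaction function is downward-sloping, so the choices are strategic substitutes.

strategic substitutes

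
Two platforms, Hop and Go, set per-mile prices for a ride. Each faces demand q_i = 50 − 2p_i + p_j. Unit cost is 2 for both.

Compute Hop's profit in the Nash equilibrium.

Hop's profit: π = (p_{Hop} − 2)(50 − 2p_{Hop} + p_{Go}).
∂π/∂p_{Hop} = 54 − 4p_{Hop} + p_{Go} = 0 ⇒ p_{Hop} = 13.5 + 0.25p_{Go}.
Setting p_{Hop} = p_{Go} in the reaction function: p_{Hop} = 13.5 + 0.25p_{Hop}, so p_{Hop} = 13.5 / 0.75 = 18.
q_{Hop} = 50 − 2·18 + 18 = 32.
Profit = (18 − 2)·32 = 512.

512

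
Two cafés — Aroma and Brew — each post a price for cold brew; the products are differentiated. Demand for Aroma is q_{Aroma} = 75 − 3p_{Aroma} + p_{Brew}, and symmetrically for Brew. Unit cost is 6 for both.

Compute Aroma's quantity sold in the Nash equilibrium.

37.8

Aroma's profit: π = (p_{Aroma} − 6)(75 − 3p_{Aroma} + p_{Brew}).
∂π/∂p_{Aroma} = 93 − 6p_{Aroma} + p_{Brew} = 0 ⇒ p_{Aroma} = 15.5 + (1/6)p_{Brew}.
The game is symmetric, so in equilibrium p_{Brew} = p_{Aroma}: the reaction function gives (5/6)p_{Aroma} = 15.5, hence p_{Aroma} = 18.6.
q_{Aroma} = 75 − 3·18.6 + 18.6 = 37.8.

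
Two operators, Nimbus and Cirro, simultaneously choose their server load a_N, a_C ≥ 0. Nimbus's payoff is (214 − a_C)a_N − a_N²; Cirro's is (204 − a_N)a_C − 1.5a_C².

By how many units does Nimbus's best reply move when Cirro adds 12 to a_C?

-6

Expanding Nimbus's payoff: 214a_N − a_Ca_N − a_N².
∂π/∂a_N = 214 − a_C − 2a_N = 0, so a_N = 107 − 0.5a_C.
The reaction-function slope is −0.5, so a 12-unit rise in a_C moves a_N by −0.5 × 12 = −6. Nimbus's best response falls — the actions are strategic substitutes.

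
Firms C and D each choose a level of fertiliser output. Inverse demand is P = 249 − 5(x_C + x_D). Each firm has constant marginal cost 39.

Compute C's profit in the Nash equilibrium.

980

Firm C's profit: π = x_C(249 − 5(x_C + x_D)) − 39x_C.
∂π/∂x_C = 210 − 10x_C − 5x_D = 0, so x_C = 21 − 0.5x_D.
By symmetry x_D = x_C; substituting into the reaction function, 1.5x_C = 21 and x_C = 14.
Price P = 249 − 5·28 = 109.
C's profit: (109 − 39)·14 = 980.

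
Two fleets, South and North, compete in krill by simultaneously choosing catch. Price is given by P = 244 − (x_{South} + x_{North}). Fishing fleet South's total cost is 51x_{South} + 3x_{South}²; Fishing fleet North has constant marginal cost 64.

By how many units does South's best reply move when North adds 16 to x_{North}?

-2

Fishing fleet South's profit: π = x_{South}(244 − (x_{South} + x_{North})) − 51x_{South} − 3x_{South}².
∂π/∂x_{South} = 193 − 8x_{South} − x_{North} = 0, so x_{South} = 24.125 − 0.125x_{North}.
The reaction-function slope is −0.125, so a 16-unit rise in x_{North} moves x_{South} by −0.125 × 16 = −2. South's best response falls — the actions are strategic substitutes.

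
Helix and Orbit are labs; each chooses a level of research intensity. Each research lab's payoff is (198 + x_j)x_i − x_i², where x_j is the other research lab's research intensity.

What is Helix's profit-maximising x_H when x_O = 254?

Helix's payoff is (198 + x_O)x_H − x_H².
∂π/∂x_H = 198 + x_O − 2x_H = 0, so x_H = 99 + 0.5x_O.
At x_O = 254: x_H = 99 + 0.5·254 = 226.

226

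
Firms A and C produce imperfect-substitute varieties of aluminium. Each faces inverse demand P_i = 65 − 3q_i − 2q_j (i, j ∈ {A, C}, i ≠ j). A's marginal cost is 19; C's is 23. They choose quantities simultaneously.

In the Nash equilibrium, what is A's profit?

Firm A's profit: π = q_A(65 − 3q_A − 2q_C) − 19q_A.
∂π/∂q_A = 46 − 6q_A − 2q_C = 0 ⇒ q_A = 23/3 − (1/3)q_C.
Similarly q_C = 7 − (1/3)q_A.
Plugging q_C into A's best response: q_A = 23/3 − (1/3)(7 − (1/3)q_A) ⇒ (8/9)q_A = 16/3, so q_A = 6.
Then q_C = 7 − (1/3)·6 = 5.
P_A = 65 − 3·6 − 2·5 = 37.
Profit = (37 − 19)·6 = 108.

108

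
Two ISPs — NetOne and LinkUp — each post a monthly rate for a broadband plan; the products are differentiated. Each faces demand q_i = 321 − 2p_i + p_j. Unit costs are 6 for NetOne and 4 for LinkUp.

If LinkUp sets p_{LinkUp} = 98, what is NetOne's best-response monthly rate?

107.75

NetOne's profit: π = (p_{NetOne} − 6)(321 − 2p_{NetOne} + p_{LinkUp}).
∂π/∂p_{NetOne} = 333 − 4p_{NetOne} + p_{LinkUp} = 0 ⇒ p_{NetOne} = 83.25 + 0.25p_{LinkUp}.
At p_{LinkUp} = 98: p_{NetOne} = 83.25 + 0.25·98 = 107.75.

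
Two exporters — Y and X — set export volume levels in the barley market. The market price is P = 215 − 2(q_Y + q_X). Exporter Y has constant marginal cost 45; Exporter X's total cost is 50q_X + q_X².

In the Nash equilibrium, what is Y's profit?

Exporter Y's profit: π = q_Y(215 − 2(q_Y + q_X)) − 45q_Y.
∂π/∂q_Y = 170 − 4q_Y − 2q_X = 0, so q_Y = 42.5 − 0.5q_X.
For X: ∂π/∂q_X = 165 − 6q_X − 2q_Y = 0 ⇒ q_X = 27.5 − (1/3)q_Y.
Solving the two reaction functions simultaneously: (1 − (−0.5)(−1/3))q_Y = 42.5 − 0.5·27.5, so (5/6)q_Y = 28.75 and q_Y = 34.5.
Then q_X = 27.5 − (1/3)·34.5 = 16.
Price P = 215 − 2·50.5 = 114.
Y's profit: (114 − 45)·34.5 = 2380.5.

2380.5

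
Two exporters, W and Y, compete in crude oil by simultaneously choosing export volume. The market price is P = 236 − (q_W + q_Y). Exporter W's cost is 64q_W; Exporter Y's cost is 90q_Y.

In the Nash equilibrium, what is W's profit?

Exporter W's profit: π = q_W(236 − (q_W + q_Y)) − 64q_W.
∂π/∂q_W = 172 − 2q_W − q_Y = 0, so q_W = 86 − 0.5q_Y.
By the same steps for Y: q_Y = 73 − 0.5q_W.
Substituting the second reaction function into the first: q_W = 86 − 0.5(73 − 0.5q_W), which gives 0.75q_W = 49.5 ⇒ q_W = 66.
Then q_Y = 73 − 0.5·66 = 40.
Price P = 236 − 106 = 130.
W's profit: (130 − 64)·66 = 4356.

4356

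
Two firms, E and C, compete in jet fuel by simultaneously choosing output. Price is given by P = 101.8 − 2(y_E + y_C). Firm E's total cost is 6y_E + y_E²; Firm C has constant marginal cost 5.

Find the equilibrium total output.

Firm E's profit: π = y_E(101.8 − 2(y_E + y_C)) − 6y_E − y_E².
∂π/∂y_E = 95.8 − 6y_E − 2y_C = 0, so y_E = 479/30 − (1/3)y_C.
For C: ∂π/∂y_C = 96.8 − 4y_C − 2y_E = 0 ⇒ y_C = 24.2 − 0.5y_E.
Plugging y_C into E's best response: y_E = 479/30 − (1/3)(24.2 − 0.5y_E) ⇒ (5/6)y_E = 7.9, so y_E = 9.48.
Then y_C = 24.2 − 0.5·9.48 = 19.46.
Total output: 9.48 + 19.46 = 28.94.

28.94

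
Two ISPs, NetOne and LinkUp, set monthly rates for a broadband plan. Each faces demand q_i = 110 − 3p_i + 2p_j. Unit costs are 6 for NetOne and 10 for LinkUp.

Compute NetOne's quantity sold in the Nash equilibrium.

NetOne's profit: π = (p_{NetOne} − 6)(110 − 3p_{NetOne} + 2p_{LinkUp}).
∂π/∂p_{NetOne} = 128 − 6p_{NetOne} + 2p_{LinkUp} = 0 ⇒ p_{NetOne} = 64/3 + (1/3)p_{LinkUp}.
Similarly p_{LinkUp} = 70/3 + (1/3)p_{NetOne}.
Substituting the second reaction function into the first: p_{NetOne} = 64/3 + (1/3)(70/3 + (1/3)p_{NetOne}), which gives (8/9)p_{NetOne} = 262/9 ⇒ p_{NetOne} = 32.75.
Then p_{LinkUp} = 70/3 + (1/3)·32.75 = 34.25.
q_{NetOne} = 110 − 3·32.75 + 2·34.25 = 80.25.

80.25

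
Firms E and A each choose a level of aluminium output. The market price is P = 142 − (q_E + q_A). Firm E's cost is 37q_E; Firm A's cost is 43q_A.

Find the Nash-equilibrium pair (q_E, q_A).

37, 31

Firm E's profit: π = q_E(142 − (q_E + q_A)) − 37q_E.
∂π/∂q_E = 105 − 2q_E − q_A = 0, so q_E = 52.5 − 0.5q_A.
By the same steps for A: q_A = 49.5 − 0.5q_E.
Plugging q_A into E's best response: q_E = 52.5 − 0.5(49.5 − 0.5q_E) ⇒ 0.75q_E = 27.75, so q_E = 37.
Then q_A = 49.5 − 0.5·37 = 31.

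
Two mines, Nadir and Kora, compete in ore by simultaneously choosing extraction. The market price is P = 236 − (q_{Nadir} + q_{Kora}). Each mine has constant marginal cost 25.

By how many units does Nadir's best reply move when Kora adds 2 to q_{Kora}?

Mine Nadir's profit: π = q_{Nadir}(236 − (q_{Nadir} + q_{Kora})) − 25q_{Nadir}.
∂π/∂q_{Nadir} = 211 − 2q_{Nadir} − q_{Kora} = 0, so q_{Nadir} = 105.5 − 0.5q_{Kora}.
The reaction-function slope is −0.5, so a 2-unit rise in q_{Kora} moves q_{Nadir} by −0.5 × 2 = −1. Nadir's best response falls — the actions are strategic substitutes.

-1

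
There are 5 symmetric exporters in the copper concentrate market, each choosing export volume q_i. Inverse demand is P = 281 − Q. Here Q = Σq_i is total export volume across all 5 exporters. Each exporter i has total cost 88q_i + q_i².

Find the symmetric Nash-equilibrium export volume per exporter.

A representative exporter's profit is π_i = q_i(281 − Q) − 88q_i − q_i², with Q = q_i + Σ_{j≠i} q_j.
First-order condition: 193 − 4q_i − Σ_{j≠i} q_j = 0.
With identical exporters, set every q_j = q: then 193 − 4q − 4q = 0, i.e. q = 193/8 = 24.125.

24.125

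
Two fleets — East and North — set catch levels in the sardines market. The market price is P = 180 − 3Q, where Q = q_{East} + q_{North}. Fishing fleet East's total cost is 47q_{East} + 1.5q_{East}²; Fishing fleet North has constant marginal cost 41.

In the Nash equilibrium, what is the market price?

Fishing fleet East's profit: π = q_{East}(180 − 3(q_{East} + q_{North})) − 47q_{East} − 1.5q_{East}².
∂π/∂q_{East} = 133 − 9q_{East} − 3q_{North} = 0, so q_{East} = 133/9 − (1/3)q_{North}.
For North: ∂π/∂q_{North} = 139 − 6q_{North} − 3q_{East} = 0 ⇒ q_{North} = 139/6 − 0.5q_{East}.
Plugging q_{North} into East's best response: q_{East} = 133/9 − (1/3)(139/6 − 0.5q_{East}) ⇒ (5/6)q_{East} = 127/18, so q_{East} = 127/15.
Then q_{North} = 139/6 − 0.5·(127/15) = 284/15.
Equilibrium price: P = 180 − 3·27.4 = 97.8.

97.8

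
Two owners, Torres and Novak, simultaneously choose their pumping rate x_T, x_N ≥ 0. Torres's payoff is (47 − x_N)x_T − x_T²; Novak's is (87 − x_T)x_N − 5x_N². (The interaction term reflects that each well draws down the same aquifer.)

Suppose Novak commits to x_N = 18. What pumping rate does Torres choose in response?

Expanding Torres's payoff: 47x_T − x_Nx_T − x_T².
∂π/∂x_T = 47 − x_N − 2x_T = 0, so x_T = 23.5 − 0.5x_N.
At x_N = 18: x_T = 23.5 − 0.5·18 = 14.5.

14.5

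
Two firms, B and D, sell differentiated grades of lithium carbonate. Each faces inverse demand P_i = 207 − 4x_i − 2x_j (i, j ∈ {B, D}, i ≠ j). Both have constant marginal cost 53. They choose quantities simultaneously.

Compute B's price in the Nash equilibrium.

Firm B's profit: π = x_B(207 − 4x_B − 2x_D) − 53x_B.
∂π/∂x_B = 154 − 8x_B − 2x_D = 0 ⇒ x_B = 19.25 − 0.25x_D.
Setting x_B = x_D in the reaction function: x_B = 19.25 − 0.25x_B, so x_B = 19.25 / 1.25 = 15.4.
P_B = 207 − 4·15.4 − 2·15.4 = 114.6.

114.6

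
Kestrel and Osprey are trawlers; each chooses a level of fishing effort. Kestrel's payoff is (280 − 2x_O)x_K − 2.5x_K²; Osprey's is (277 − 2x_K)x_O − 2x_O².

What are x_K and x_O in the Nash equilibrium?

Expanding Kestrel's payoff: 280x_K − 2x_Ox_K − 2.5x_K².
∂π/∂x_K = 280 − 2x_O − 5x_K = 0, so x_K = 56 − 0.4x_O.
Likewise for Osprey: x_O = 69.25 − 0.5x_K.
Substituting the second reaction function into the first: x_K = 56 − 0.4(69.25 − 0.5x_K), which gives 0.8x_K = 28.3 ⇒ x_K = 35.375.
Then x_O = 69.25 − 0.5·35.375 = 51.5625.

35.375, 51.5625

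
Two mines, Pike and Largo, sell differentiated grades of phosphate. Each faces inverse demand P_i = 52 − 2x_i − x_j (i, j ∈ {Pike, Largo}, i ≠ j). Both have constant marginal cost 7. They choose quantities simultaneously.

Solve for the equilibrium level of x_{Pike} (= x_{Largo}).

9

Mine Pike's profit: π = x_{Pike}(52 − 2x_{Pike} − x_{Largo}) − 7x_{Pike}.
∂π/∂x_{Pike} = 45 − 4x_{Pike} − x_{Largo} = 0 ⇒ x_{Pike} = 11.25 − 0.25x_{Largo}.
By symmetry x_{Largo} = x_{Pike}; substituting into the reaction function, 1.25x_{Pike} = 11.25 and x_{Pike} = 9.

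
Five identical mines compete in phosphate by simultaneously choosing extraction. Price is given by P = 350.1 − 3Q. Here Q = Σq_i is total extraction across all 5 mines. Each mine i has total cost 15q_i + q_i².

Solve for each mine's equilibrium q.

A representative mine's profit is π_i = q_i(350.1 − 3Q) − 15q_i − q_i², with Q = q_i + Σ_{j≠i} q_j.
First-order condition: 335.1 − 8q_i − 3Σ_{j≠i} q_j = 0.
Imposing symmetry (q_j = q for all j) turns Σ_{j≠i} q_j into 4q, so 335.1 = 20q and q = 16.755.

16.755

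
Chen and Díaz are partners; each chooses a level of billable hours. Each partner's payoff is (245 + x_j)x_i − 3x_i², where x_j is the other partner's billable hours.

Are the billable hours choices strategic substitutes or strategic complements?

strategic complements

Chen's payoff is (245 + x_D)x_C − 3x_C².
∂π/∂x_C = 245 + x_D − 6x_C = 0, so x_C = 245/6 + (1/6)x_D.
The best-response slope dx_C/dx_D = 1/6 > 0: the reaction function is upward-sloping, so the choices are strategic complements.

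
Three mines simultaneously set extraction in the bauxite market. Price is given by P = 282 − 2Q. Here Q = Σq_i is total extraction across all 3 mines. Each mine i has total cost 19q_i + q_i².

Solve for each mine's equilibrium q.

A representative mine's profit is π_i = q_i(282 − 2Q) − 19q_i − q_i², with Q = q_i + Σ_{j≠i} q_j.
First-order condition: 263 − 6q_i − 2Σ_{j≠i} q_j = 0.
In a symmetric equilibrium every mine chooses the same q, so Σ_{j≠i} q_j = 2q. The condition becomes 263 − 10q = 0, giving q = 263/10 = 26.3.

26.3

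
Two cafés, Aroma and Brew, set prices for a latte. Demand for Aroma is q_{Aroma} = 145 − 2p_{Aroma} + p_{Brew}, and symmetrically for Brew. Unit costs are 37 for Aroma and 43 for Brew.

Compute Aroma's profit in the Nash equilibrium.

2708.48

Aroma's profit: π = (p_{Aroma} − 37)(145 − 2p_{Aroma} + p_{Brew}).
∂π/∂p_{Aroma} = 219 − 4p_{Aroma} + p_{Brew} = 0 ⇒ p_{Aroma} = 54.75 + 0.25p_{Brew}.
Similarly p_{Brew} = 57.75 + 0.25p_{Aroma}.
Substituting the second reaction function into the first: p_{Aroma} = 54.75 + 0.25(57.75 + 0.25p_{Aroma}), which gives 0.9375p_{Aroma} = 69.1875 ⇒ p_{Aroma} = 73.8.
Then p_{Brew} = 57.75 + 0.25·73.8 = 76.2.
q_{Aroma} = 145 − 2·73.8 + 76.2 = 73.6.
Profit = (73.8 − 37)·73.6 = 2708.48.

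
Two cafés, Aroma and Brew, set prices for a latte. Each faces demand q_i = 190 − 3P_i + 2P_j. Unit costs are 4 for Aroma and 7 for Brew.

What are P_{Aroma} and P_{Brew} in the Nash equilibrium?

Aroma's profit: π = (P_{Aroma} − 4)(190 − 3P_{Aroma} + 2P_{Brew}).
∂π/∂P_{Aroma} = 202 − 6P_{Aroma} + 2P_{Brew} = 0 ⇒ P_{Aroma} = 101/3 + (1/3)P_{Brew}.
Similarly P_{Brew} = 211/6 + (1/3)P_{Aroma}.
Substituting the second reaction function into the first: P_{Aroma} = 101/3 + (1/3)(211/6 + (1/3)P_{Aroma}), which gives (8/9)P_{Aroma} = 817/18 ⇒ P_{Aroma} = 51.0625.
Then P_{Brew} = 211/6 + (1/3)·51.0625 = 52.1875.

51.0625, 52.1875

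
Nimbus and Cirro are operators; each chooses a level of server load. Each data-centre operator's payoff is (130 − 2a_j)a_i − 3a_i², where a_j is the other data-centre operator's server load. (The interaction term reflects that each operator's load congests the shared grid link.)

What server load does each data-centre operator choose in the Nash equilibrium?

Nimbus's payoff is (130 − 2a_C)a_N − 3a_N².
∂π/∂a_N = 130 − 2a_C − 6a_N = 0, so a_N = 65/3 − (1/3)a_C.
Setting a_N = a_C in the reaction function: a_N = 65/3 − (1/3)a_N, so a_N = (65/3) / (4/3) = 16.25.

16.25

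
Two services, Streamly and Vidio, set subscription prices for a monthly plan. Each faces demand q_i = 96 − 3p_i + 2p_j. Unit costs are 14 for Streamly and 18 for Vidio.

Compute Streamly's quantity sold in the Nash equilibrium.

Streamly's profit: π = (p_{Streamly} − 14)(96 − 3p_{Streamly} + 2p_{Vidio}).
∂π/∂p_{Streamly} = 138 − 6p_{Streamly} + 2p_{Vidio} = 0 ⇒ p_{Streamly} = 23 + (1/3)p_{Vidio}.
Similarly p_{Vidio} = 25 + (1/3)p_{Streamly}.
Substituting the second reaction function into the first: p_{Streamly} = 23 + (1/3)(25 + (1/3)p_{Streamly}), which gives (8/9)p_{Streamly} = 94/3 ⇒ p_{Streamly} = 35.25.
Then p_{Vidio} = 25 + (1/3)·35.25 = 36.75.
q_{Streamly} = 96 − 3·35.25 + 2·36.75 = 63.75.

63.75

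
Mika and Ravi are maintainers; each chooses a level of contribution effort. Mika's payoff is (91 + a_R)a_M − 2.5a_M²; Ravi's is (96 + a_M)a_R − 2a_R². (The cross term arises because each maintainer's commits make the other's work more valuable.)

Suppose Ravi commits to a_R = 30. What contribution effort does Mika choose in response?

24.2

Expanding Mika's payoff: 91a_M + a_Ra_M − 2.5a_M².
∂π/∂a_M = 91 + a_R − 5a_M = 0, so a_M = 18.2 + 0.2a_R.
At a_R = 30: a_M = 18.2 + 0.2·30 = 24.2.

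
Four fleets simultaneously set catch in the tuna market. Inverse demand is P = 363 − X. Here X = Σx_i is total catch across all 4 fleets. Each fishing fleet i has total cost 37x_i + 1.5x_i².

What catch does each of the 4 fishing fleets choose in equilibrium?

A representative fishing fleet's profit is π_i = x_i(363 − X) − 37x_i − 1.5x_i², with X = x_i + Σ_{j≠i} x_j.
First-order condition: 326 − 5x_i − Σ_{j≠i} x_j = 0.
With identical fishing fleets, set every x_j = x: then 326 − 5x − 3x = 0, i.e. x = 326/8 = 40.75.

40.75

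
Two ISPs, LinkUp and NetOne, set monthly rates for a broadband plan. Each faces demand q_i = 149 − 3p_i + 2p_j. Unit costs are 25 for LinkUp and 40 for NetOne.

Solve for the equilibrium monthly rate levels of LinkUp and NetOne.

58.8125, 64.4375

LinkUp's profit: π = (p_{LinkUp} − 25)(149 − 3p_{LinkUp} + 2p_{NetOne}).
∂π/∂p_{LinkUp} = 224 − 6p_{LinkUp} + 2p_{NetOne} = 0 ⇒ p_{LinkUp} = 112/3 + (1/3)p_{NetOne}.
Similarly p_{NetOne} = 269/6 + (1/3)p_{LinkUp}.
Solving the two reaction functions simultaneously: (1 − (1/3)(1/3))p_{LinkUp} = 112/3 + (1/3)·(269/6), so (8/9)p_{LinkUp} = 941/18 and p_{LinkUp} = 58.8125.
Then p_{NetOne} = 269/6 + (1/3)·58.8125 = 64.4375.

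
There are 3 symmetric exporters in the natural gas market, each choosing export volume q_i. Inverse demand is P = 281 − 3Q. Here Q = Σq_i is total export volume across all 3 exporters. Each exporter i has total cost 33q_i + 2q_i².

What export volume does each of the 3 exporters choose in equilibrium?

A representative exporter's profit is π_i = q_i(281 − 3Q) − 33q_i − 2q_i², with Q = q_i + Σ_{j≠i} q_j.
First-order condition: 248 − 10q_i − 3Σ_{j≠i} q_j = 0.
With identical exporters, set every q_j = q: then 248 − 10q − 6q = 0, i.e. q = 248/16 = 15.5.

15.5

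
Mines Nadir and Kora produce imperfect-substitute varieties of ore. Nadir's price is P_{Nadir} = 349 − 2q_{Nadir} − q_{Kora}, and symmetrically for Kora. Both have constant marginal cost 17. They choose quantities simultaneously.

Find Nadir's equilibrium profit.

8817.92

Mine Nadir's profit: π = q_{Nadir}(349 − 2q_{Nadir} − q_{Kora}) − 17q_{Nadir}.
∂π/∂q_{Nadir} = 332 − 4q_{Nadir} − q_{Kora} = 0 ⇒ q_{Nadir} = 83 − 0.25q_{Kora}.
The game is symmetric, so in equilibrium q_{Kora} = q_{Nadir}: the reaction function gives 1.25q_{Nadir} = 83, hence q_{Nadir} = 66.4.
P_{Nadir} = 349 − 2·66.4 − 66.4 = 149.8.
Profit = (149.8 − 17)·66.4 = 8817.92.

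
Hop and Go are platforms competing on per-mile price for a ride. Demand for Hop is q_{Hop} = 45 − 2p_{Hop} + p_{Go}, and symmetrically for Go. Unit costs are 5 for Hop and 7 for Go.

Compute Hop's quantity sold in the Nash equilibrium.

27.2

Hop's profit: π = (p_{Hop} − 5)(45 − 2p_{Hop} + p_{Go}).
∂π/∂p_{Hop} = 55 − 4p_{Hop} + p_{Go} = 0 ⇒ p_{Hop} = 13.75 + 0.25p_{Go}.
Similarly p_{Go} = 14.75 + 0.25p_{Hop}.
Plugging p_{Go} into Hop's best response: p_{Hop} = 13.75 + 0.25(14.75 + 0.25p_{Hop}) ⇒ 0.9375p_{Hop} = 17.4375, so p_{Hop} = 18.6.
Then p_{Go} = 14.75 + 0.25·18.6 = 19.4.
q_{Hop} = 45 − 2·18.6 + 19.4 = 27.2.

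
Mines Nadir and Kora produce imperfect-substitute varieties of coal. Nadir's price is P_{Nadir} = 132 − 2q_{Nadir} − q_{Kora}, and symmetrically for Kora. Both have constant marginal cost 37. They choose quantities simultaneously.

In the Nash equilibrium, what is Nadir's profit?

722

Mine Nadir's profit: π = q_{Nadir}(132 − 2q_{Nadir} − q_{Kora}) − 37q_{Nadir}.
∂π/∂q_{Nadir} = 95 − 4q_{Nadir} − q_{Kora} = 0 ⇒ q_{Nadir} = 23.75 − 0.25q_{Kora}.
Setting q_{Nadir} = q_{Kora} in the reaction function: q_{Nadir} = 23.75 − 0.25q_{Nadir}, so q_{Nadir} = 23.75 / 1.25 = 19.
P_{Nadir} = 132 − 2·19 − 19 = 75.
Profit = (75 − 37)·19 = 722.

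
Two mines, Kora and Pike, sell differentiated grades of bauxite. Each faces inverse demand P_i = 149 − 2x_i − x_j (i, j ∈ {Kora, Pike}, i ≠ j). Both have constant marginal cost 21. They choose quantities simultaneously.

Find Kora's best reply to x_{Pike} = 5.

30.75

Mine Kora's profit: π = x_{Kora}(149 − 2x_{Kora} − x_{Pike}) − 21x_{Kora}.
∂π/∂x_{Kora} = 128 − 4x_{Kora} − x_{Pike} = 0 ⇒ x_{Kora} = 32 − 0.25x_{Pike}.
At x_{Pike} = 5: x_{Kora} = 32 − 0.25·5 = 30.75.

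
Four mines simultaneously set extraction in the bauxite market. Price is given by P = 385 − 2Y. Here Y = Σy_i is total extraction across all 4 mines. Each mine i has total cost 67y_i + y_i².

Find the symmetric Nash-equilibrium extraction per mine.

26.5

A representative mine's profit is π_i = y_i(385 − 2Y) − 67y_i − y_i², with Y = y_i + Σ_{j≠i} y_j.
First-order condition: 318 − 6y_i − 2Σ_{j≠i} y_j = 0.
Imposing symmetry (y_j = y for all j) turns Σ_{j≠i} y_j into 3y, so 318 = 12y and y = 26.5.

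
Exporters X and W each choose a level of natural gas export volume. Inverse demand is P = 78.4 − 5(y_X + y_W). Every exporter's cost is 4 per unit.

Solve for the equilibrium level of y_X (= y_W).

4.96

Exporter X's profit: π = y_X(78.4 − 5(y_X + y_W)) − 4y_X.
∂π/∂y_X = 74.4 − 10y_X − 5y_W = 0, so y_X = 7.44 − 0.5y_W.
By symmetry y_W = y_X; substituting into the reaction function, 1.5y_X = 7.44 and y_X = 4.96.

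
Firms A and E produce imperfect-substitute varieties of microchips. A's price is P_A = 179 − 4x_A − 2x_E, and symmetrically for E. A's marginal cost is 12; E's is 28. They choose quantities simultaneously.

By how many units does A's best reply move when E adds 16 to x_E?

-4

Firm A's profit: π = x_A(179 − 4x_A − 2x_E) − 12x_A.
∂π/∂x_A = 167 − 8x_A − 2x_E = 0 ⇒ x_A = 20.875 − 0.25x_E.
The reaction-function slope is −0.25, so a 16-unit rise in x_E moves x_A by −0.25 × 16 = −4. A's best response falls — the actions are strategic substitutes.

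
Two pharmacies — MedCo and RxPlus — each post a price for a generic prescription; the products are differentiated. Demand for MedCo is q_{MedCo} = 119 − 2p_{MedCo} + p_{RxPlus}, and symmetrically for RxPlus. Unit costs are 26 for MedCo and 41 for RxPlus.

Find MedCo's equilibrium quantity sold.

MedCo's profit: π = (p_{MedCo} − 26)(119 − 2p_{MedCo} + p_{RxPlus}).
∂π/∂p_{MedCo} = 171 − 4p_{MedCo} + p_{RxPlus} = 0 ⇒ p_{MedCo} = 42.75 + 0.25p_{RxPlus}.
Similarly p_{RxPlus} = 50.25 + 0.25p_{MedCo}.
Substituting the second reaction function into the first: p_{MedCo} = 42.75 + 0.25(50.25 + 0.25p_{MedCo}), which gives 0.9375p_{MedCo} = 55.3125 ⇒ p_{MedCo} = 59.
Then p_{RxPlus} = 50.25 + 0.25·59 = 65.
q_{MedCo} = 119 − 2·59 + 65 = 66.

66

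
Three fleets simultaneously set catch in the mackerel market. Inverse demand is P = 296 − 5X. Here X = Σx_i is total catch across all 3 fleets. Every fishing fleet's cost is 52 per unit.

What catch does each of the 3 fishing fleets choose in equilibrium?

A representative fishing fleet's profit is π_i = x_i(296 − 5X) − 52x_i, with X = x_i + Σ_{j≠i} x_j.
First-order condition: 244 − 10x_i − 5Σ_{j≠i} x_j = 0.
Imposing symmetry (x_j = x for all j) turns Σ_{j≠i} x_j into 2x, so 244 = 20x and x = 12.2.

12.2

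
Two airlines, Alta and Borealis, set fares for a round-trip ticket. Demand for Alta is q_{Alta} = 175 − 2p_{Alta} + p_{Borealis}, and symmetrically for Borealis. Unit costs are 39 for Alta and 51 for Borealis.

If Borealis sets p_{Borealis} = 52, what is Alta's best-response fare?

Alta's profit: π = (p_{Alta} − 39)(175 − 2p_{Alta} + p_{Borealis}).
∂π/∂p_{Alta} = 253 − 4p_{Alta} + p_{Borealis} = 0 ⇒ p_{Alta} = 63.25 + 0.25p_{Borealis}.
At p_{Borealis} = 52: p_{Alta} = 63.25 + 0.25·52 = 76.25.

76.25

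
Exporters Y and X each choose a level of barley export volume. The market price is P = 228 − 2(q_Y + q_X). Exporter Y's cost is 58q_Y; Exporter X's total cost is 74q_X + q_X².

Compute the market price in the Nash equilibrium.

Exporter Y's profit: π = q_Y(228 − 2(q_Y + q_X)) − 58q_Y.
∂π/∂q_Y = 170 − 4q_Y − 2q_X = 0, so q_Y = 42.5 − 0.5q_X.
For X: ∂π/∂q_X = 154 − 6q_X − 2q_Y = 0 ⇒ q_X = 77/3 − (1/3)q_Y.
Plugging q_X into Y's best response: q_Y = 42.5 − 0.5(77/3 − (1/3)q_Y) ⇒ (5/6)q_Y = 89/3, so q_Y = 35.6.
Then q_X = 77/3 − (1/3)·35.6 = 13.8.
Equilibrium price: P = 228 − 2·49.4 = 129.2.

129.2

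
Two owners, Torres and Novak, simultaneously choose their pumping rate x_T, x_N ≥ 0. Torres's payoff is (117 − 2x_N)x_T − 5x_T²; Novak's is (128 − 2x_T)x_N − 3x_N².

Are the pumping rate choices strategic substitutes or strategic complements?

Expanding Torres's payoff: 117x_T − 2x_Nx_T − 5x_T².
∂π/∂x_T = 117 − 2x_N − 10x_T = 0, so x_T = 11.7 − 0.2x_N.
The best-response slope dx_T/dx_N = −0.2 < 0: the reaction function is downward-sloping, so the choices are strategic substitutes.

strategic substitutes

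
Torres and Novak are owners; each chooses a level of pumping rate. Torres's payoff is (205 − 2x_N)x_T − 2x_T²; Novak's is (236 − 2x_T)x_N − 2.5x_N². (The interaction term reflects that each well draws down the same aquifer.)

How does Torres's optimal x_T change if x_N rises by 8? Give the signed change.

-4

Expanding Torres's payoff: 205x_T − 2x_Nx_T − 2x_T².
∂π/∂x_T = 205 − 2x_N − 4x_T = 0, so x_T = 51.25 − 0.5x_N.
The reaction-function slope is −0.5, so an 8-unit rise in x_N moves x_T by −0.5 × 8 = −4. Torres's best response falls — the actions are strategic substitutes.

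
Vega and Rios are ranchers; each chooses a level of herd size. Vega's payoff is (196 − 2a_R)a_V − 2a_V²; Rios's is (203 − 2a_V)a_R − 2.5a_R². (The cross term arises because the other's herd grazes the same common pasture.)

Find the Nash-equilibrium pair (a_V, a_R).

35.875, 26.25

Expanding Vega's payoff: 196a_V − 2a_Ra_V − 2a_V².
∂π/∂a_V = 196 − 2a_R − 4a_V = 0, so a_V = 49 − 0.5a_R.
Likewise for Rios: a_R = 40.6 − 0.4a_V.
Plugging a_R into Vega's best response: a_V = 49 − 0.5(40.6 − 0.4a_V) ⇒ 0.8a_V = 28.7, so a_V = 35.875.
Then a_R = 40.6 − 0.4·35.875 = 26.25.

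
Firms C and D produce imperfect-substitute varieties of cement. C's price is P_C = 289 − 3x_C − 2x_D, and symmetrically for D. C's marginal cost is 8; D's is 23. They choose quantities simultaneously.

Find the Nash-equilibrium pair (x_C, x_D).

36.0625, 32.3125

Firm C's profit: π = x_C(289 − 3x_C − 2x_D) − 8x_C.
∂π/∂x_C = 281 − 6x_C − 2x_D = 0 ⇒ x_C = 281/6 − (1/3)x_D.
Similarly x_D = 133/3 − (1/3)x_C.
Plugging x_D into C's best response: x_C = 281/6 − (1/3)(133/3 − (1/3)x_C) ⇒ (8/9)x_C = 577/18, so x_C = 36.0625.
Then x_D = 133/3 − (1/3)·36.0625 = 32.3125.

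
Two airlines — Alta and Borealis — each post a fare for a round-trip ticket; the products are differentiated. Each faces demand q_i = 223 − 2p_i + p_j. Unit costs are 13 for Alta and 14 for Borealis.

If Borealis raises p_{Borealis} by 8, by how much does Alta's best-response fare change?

Alta's profit: π = (p_{Alta} − 13)(223 − 2p_{Alta} + p_{Borealis}).
∂π/∂p_{Alta} = 249 − 4p_{Alta} + p_{Borealis} = 0 ⇒ p_{Alta} = 62.25 + 0.25p_{Borealis}.
The reaction-function slope is 0.25, so an 8-unit rise in p_{Borealis} moves p_{Alta} by 0.25 × 8 = 2. Alta's best response rises — the actions are strategic complements.

2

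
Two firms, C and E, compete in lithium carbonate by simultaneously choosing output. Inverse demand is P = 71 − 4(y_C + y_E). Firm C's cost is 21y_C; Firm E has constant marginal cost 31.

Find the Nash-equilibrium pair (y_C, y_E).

5, 2.5

Firm C's profit: π = y_C(71 − 4(y_C + y_E)) − 21y_C.
∂π/∂y_C = 50 − 8y_C − 4y_E = 0, so y_C = 6.25 − 0.5y_E.
By the same steps for E: y_E = 5 − 0.5y_C.
Plugging y_E into C's best response: y_C = 6.25 − 0.5(5 − 0.5y_C) ⇒ 0.75y_C = 3.75, so y_C = 5.
Then y_E = 5 − 0.5·5 = 2.5.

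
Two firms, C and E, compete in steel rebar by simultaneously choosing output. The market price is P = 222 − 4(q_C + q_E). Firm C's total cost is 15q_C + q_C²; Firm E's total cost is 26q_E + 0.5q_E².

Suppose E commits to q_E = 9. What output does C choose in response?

Firm C's profit: π = q_C(222 − 4(q_C + q_E)) − 15q_C − q_C².
∂π/∂q_C = 207 − 10q_C − 4q_E = 0, so q_C = 20.7 − 0.4q_E.
At q_E = 9: q_C = 20.7 − 0.4·9 = 17.1.

17.1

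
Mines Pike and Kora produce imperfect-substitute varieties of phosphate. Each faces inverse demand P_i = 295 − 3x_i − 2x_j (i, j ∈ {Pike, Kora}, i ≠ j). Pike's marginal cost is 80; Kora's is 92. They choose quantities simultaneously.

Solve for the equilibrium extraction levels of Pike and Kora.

27.625, 24.625

Mine Pike's profit: π = x_{Pike}(295 − 3x_{Pike} − 2x_{Kora}) − 80x_{Pike}.
∂π/∂x_{Pike} = 215 − 6x_{Pike} − 2x_{Kora} = 0 ⇒ x_{Pike} = 215/6 − (1/3)x_{Kora}.
Similarly x_{Kora} = 203/6 − (1/3)x_{Pike}.
Solving the two reaction functions simultaneously: (1 − (−1/3)(−1/3))x_{Pike} = 215/6 − (1/3)·(203/6), so (8/9)x_{Pike} = 221/9 and x_{Pike} = 27.625.
Then x_{Kora} = 203/6 − (1/3)·27.625 = 24.625.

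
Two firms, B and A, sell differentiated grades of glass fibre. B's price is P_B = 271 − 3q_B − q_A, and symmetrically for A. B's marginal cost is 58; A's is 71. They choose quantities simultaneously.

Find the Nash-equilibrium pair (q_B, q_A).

Firm B's profit: π = q_B(271 − 3q_B − q_A) − 58q_B.
∂π/∂q_B = 213 − 6q_B − q_A = 0 ⇒ q_B = 35.5 − (1/6)q_A.
Similarly q_A = 100/3 − (1/6)q_B.
Solving the two reaction functions simultaneously: (1 − (−1/6)(−1/6))q_B = 35.5 − (1/6)·(100/3), so (35/36)q_B = 539/18 and q_B = 30.8.
Then q_A = 100/3 − (1/6)·30.8 = 28.2.

30.8, 28.2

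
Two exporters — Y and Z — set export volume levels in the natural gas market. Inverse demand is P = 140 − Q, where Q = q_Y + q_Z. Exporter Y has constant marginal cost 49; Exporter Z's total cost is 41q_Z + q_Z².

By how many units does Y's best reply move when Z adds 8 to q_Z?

Exporter Y's profit: π = q_Y(140 − (q_Y + q_Z)) − 49q_Y.
∂π/∂q_Y = 91 − 2q_Y − q_Z = 0, so q_Y = 45.5 − 0.5q_Z.
The reaction-function slope is −0.5, so an 8-unit rise in q_Z moves q_Y by −0.5 × 8 = −4. Y's best response falls — the actions are strategic substitutes.

-4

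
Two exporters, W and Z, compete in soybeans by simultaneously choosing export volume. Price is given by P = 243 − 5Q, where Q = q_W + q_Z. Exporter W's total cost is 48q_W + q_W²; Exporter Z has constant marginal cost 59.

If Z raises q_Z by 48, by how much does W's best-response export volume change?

-20

Exporter W's profit: π = q_W(243 − 5(q_W + q_Z)) − 48q_W − q_W².
∂π/∂q_W = 195 − 12q_W − 5q_Z = 0, so q_W = 16.25 − (5/12)q_Z.
The reaction-function slope is −5/12, so a 48-unit rise in q_Z moves q_W by −5/12 × 48 = −20. W's best response falls — the actions are strategic substitutes.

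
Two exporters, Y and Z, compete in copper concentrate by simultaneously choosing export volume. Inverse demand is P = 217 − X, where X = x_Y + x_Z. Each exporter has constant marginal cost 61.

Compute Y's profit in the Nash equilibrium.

2704

Exporter Y's profit: π = x_Y(217 − (x_Y + x_Z)) − 61x_Y.
∂π/∂x_Y = 156 − 2x_Y − x_Z = 0, so x_Y = 78 − 0.5x_Z.
By symmetry x_Z = x_Y; substituting into the reaction function, 1.5x_Y = 78 and x_Y = 52.
Price P = 217 − 104 = 113.
Y's profit: (113 − 61)·52 = 2704.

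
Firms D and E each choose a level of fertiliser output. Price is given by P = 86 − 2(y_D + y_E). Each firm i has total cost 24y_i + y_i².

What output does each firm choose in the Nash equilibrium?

7.75

Firm D's profit: π = y_D(86 − 2(y_D + y_E)) − 24y_D − y_D².
∂π/∂y_D = 62 − 6y_D − 2y_E = 0, so y_D = 31/3 − (1/3)y_E.
The game is symmetric, so in equilibrium y_E = y_D: the reaction function gives (4/3)y_D = 31/3, hence y_D = 7.75.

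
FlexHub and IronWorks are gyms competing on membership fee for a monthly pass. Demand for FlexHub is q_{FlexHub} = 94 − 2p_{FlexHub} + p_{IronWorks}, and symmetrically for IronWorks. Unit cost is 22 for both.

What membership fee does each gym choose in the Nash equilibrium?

FlexHub's profit: π = (p_{FlexHub} − 22)(94 − 2p_{FlexHub} + p_{IronWorks}).
∂π/∂p_{FlexHub} = 138 − 4p_{FlexHub} + p_{IronWorks} = 0 ⇒ p_{FlexHub} = 34.5 + 0.25p_{IronWorks}.
The game is symmetric, so in equilibrium p_{IronWorks} = p_{FlexHub}: the reaction function gives 0.75p_{FlexHub} = 34.5, hence p_{FlexHub} = 46.

46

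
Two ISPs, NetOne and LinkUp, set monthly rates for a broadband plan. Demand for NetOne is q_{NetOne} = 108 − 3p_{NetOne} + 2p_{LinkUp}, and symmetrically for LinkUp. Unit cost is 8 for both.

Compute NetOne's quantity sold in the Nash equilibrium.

NetOne's profit: π = (p_{NetOne} − 8)(108 − 3p_{NetOne} + 2p_{LinkUp}).
∂π/∂p_{NetOne} = 132 − 6p_{NetOne} + 2p_{LinkUp} = 0 ⇒ p_{NetOne} = 22 + (1/3)p_{LinkUp}.
Setting p_{NetOne} = p_{LinkUp} in the reaction function: p_{NetOne} = 22 + (1/3)p_{NetOne}, so p_{NetOne} = 22 / (2/3) = 33.
q_{NetOne} = 108 − 3·33 + 2·33 = 75.

75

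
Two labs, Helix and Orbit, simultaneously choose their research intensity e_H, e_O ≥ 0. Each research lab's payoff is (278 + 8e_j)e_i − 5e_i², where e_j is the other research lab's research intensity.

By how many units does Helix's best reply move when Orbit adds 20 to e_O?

Helix's payoff is (278 + 8e_O)e_H − 5e_H².
∂π/∂e_H = 278 + 8e_O − 10e_H = 0, so e_H = 27.8 + 0.8e_O.
The reaction-function slope is 0.8, so a 20-unit rise in e_O moves e_H by 0.8 × 20 = 16. Helix's best response rises — the actions are strategic complements.

16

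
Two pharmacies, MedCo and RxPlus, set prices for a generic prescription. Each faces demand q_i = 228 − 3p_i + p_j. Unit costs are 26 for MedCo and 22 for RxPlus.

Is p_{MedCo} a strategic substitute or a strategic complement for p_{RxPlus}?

strategic complements

MedCo's profit: π = (p_{MedCo} − 26)(228 − 3p_{MedCo} + p_{RxPlus}).
∂π/∂p_{MedCo} = 306 − 6p_{MedCo} + p_{RxPlus} = 0 ⇒ p_{MedCo} = 51 + (1/6)p_{RxPlus}.
The best-response slope dp_{MedCo}/dp_{RxPlus} = 1/6 > 0: the reaction function is upward-sloping, so the choices are strategic complements.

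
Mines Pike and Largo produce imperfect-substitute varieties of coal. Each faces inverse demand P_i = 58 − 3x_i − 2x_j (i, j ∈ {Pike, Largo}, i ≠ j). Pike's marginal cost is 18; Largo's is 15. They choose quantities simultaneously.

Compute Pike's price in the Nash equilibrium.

Mine Pike's profit: π = x_{Pike}(58 − 3x_{Pike} − 2x_{Largo}) − 18x_{Pike}.
∂π/∂x_{Pike} = 40 − 6x_{Pike} − 2x_{Largo} = 0 ⇒ x_{Pike} = 20/3 − (1/3)x_{Largo}.
Similarly x_{Largo} = 43/6 − (1/3)x_{Pike}.
Substituting the second reaction function into the first: x_{Pike} = 20/3 − (1/3)(43/6 − (1/3)x_{Pike}), which gives (8/9)x_{Pike} = 77/18 ⇒ x_{Pike} = 4.8125.
Then x_{Largo} = 43/6 − (1/3)·4.8125 = 5.5625.
P_{Pike} = 58 − 3·4.8125 − 2·5.5625 = 32.4375.

32.4375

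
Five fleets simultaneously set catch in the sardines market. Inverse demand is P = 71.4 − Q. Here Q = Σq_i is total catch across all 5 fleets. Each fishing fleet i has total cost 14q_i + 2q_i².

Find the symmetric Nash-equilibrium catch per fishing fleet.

A representative fishing fleet's profit is π_i = q_i(71.4 − Q) − 14q_i − 2q_i², with Q = q_i + Σ_{j≠i} q_j.
First-order condition: 57.4 − 6q_i − Σ_{j≠i} q_j = 0.
Imposing symmetry (q_j = q for all j) turns Σ_{j≠i} q_j into 4q, so 57.4 = 10q and q = 5.74.

5.74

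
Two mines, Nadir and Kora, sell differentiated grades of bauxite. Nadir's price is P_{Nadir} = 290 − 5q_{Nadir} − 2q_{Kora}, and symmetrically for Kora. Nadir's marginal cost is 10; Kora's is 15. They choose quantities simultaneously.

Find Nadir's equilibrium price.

127.1875

Mine Nadir's profit: π = q_{Nadir}(290 − 5q_{Nadir} − 2q_{Kora}) − 10q_{Nadir}.
∂π/∂q_{Nadir} = 280 − 10q_{Nadir} − 2q_{Kora} = 0 ⇒ q_{Nadir} = 28 − 0.2q_{Kora}.
Similarly q_{Kora} = 27.5 − 0.2q_{Nadir}.
Substituting the second reaction function into the first: q_{Nadir} = 28 − 0.2(27.5 − 0.2q_{Nadir}), which gives 0.96q_{Nadir} = 22.5 ⇒ q_{Nadir} = 23.4375.
Then q_{Kora} = 27.5 − 0.2·23.4375 = 22.8125.
P_{Nadir} = 290 − 5·23.4375 − 2·22.8125 = 127.1875.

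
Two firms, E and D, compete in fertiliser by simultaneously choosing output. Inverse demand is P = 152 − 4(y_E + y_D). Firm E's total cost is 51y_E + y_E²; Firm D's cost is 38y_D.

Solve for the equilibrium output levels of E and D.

5.5, 11.5

Firm E's profit: π = y_E(152 − 4(y_E + y_D)) − 51y_E − y_E².
∂π/∂y_E = 101 − 10y_E − 4y_D = 0, so y_E = 10.1 − 0.4y_D.
For D: ∂π/∂y_D = 114 − 8y_D − 4y_E = 0 ⇒ y_D = 14.25 − 0.5y_E.
Solving the two reaction functions simultaneously: (1 − (−0.4)(−0.5))y_E = 10.1 − 0.4·14.25, so 0.8y_E = 4.4 and y_E = 5.5.
Then y_D = 14.25 − 0.5·5.5 = 11.5.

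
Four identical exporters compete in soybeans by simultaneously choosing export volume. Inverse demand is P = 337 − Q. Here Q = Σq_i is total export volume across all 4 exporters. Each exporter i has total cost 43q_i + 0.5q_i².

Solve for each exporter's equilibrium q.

49

A representative exporter's profit is π_i = q_i(337 − Q) − 43q_i − 0.5q_i², with Q = q_i + Σ_{j≠i} q_j.
First-order condition: 294 − 3q_i − Σ_{j≠i} q_j = 0.
In a symmetric equilibrium every exporter chooses the same q, so Σ_{j≠i} q_j = 3q. The condition becomes 294 − 6q = 0, giving q = 294/6 = 49.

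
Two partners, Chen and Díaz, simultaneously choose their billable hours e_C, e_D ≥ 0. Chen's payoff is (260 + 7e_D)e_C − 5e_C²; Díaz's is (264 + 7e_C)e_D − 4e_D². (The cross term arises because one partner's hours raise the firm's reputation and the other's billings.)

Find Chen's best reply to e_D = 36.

51.2

Expanding Chen's payoff: 260e_C + 7e_De_C − 5e_C².
∂π/∂e_C = 260 + 7e_D − 10e_C = 0, so e_C = 26 + 0.7e_D.
At e_D = 36: e_C = 26 + 0.7·36 = 51.2.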